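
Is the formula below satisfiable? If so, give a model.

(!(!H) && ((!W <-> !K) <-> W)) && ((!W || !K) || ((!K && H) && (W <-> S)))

S: True, H: True, K: True, W: False

  !(!H) && ((!W <-> !K) <-> W) = True
    !(!H) = True
      !H = False
    (!W <-> !K) <-> W = True
      !W <-> !K = False
        !W = True
        !K = False
  (!W || !K) || ((!K && H) && (W <-> S)) = True
    !W || !K = True
      !W = True
      !K = False
    (!K && H) && (W <-> S) = False
      !K && H = False
        !K = False
      W <-> S = False
Both conjuncts True, so the formula holds.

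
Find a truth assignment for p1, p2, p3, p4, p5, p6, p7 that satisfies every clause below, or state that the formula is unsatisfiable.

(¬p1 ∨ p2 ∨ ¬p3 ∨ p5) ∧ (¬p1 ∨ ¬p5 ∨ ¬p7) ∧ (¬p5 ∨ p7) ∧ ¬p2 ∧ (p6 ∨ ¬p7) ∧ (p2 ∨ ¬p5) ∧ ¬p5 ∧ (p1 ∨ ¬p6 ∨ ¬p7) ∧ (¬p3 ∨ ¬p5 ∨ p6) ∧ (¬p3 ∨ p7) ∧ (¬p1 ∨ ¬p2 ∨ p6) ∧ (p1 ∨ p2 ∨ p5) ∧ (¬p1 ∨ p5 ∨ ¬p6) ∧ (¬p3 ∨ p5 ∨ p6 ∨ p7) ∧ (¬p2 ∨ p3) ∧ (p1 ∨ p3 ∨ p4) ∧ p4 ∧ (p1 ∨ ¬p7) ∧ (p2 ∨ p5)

Case p2 = True:
  Clause (¬p2) is falsified — contradiction.
Case p2 = False:
  (p2 ∨ ¬p5) forces p5 = False.
  Clause (p2 ∨ p5) is falsified — contradiction.
Both cases fail, so the formula is unsatisfiable.

Unsatisfiable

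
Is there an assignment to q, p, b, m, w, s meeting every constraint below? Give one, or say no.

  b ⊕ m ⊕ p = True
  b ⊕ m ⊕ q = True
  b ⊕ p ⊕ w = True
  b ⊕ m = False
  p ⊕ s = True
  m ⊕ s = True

q = True, p = True, b = True, m = True, w = True, s = False

b ⊕ m ⊕ p = T ⊕ T ⊕ T = True ✓
b ⊕ m ⊕ q = T ⊕ T ⊕ T = True ✓
b ⊕ p ⊕ w = T ⊕ T ⊕ T = True ✓
b ⊕ m = T ⊕ T = False ✓
p ⊕ s = T ⊕ F = True ✓
m ⊕ s = T ⊕ F = True ✓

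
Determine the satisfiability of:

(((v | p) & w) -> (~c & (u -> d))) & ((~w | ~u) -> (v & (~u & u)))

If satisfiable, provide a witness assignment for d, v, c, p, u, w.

d = True, v = True, c = False, p = False, u = True, w = True

  ((v | p) & w) -> (~c & (u -> d)) = True
    (v | p) & w = True
      v | p = True
    ~c & (u -> d) = True
      ~c = True
      u -> d = True
  (~w | ~u) -> (v & (~u & u)) = True
    ~w | ~u = False
      ~w = False
      ~u = False
    v & (~u & u) = False
      ~u & u = False
        ~u = False
Both conjuncts True, so the formula holds.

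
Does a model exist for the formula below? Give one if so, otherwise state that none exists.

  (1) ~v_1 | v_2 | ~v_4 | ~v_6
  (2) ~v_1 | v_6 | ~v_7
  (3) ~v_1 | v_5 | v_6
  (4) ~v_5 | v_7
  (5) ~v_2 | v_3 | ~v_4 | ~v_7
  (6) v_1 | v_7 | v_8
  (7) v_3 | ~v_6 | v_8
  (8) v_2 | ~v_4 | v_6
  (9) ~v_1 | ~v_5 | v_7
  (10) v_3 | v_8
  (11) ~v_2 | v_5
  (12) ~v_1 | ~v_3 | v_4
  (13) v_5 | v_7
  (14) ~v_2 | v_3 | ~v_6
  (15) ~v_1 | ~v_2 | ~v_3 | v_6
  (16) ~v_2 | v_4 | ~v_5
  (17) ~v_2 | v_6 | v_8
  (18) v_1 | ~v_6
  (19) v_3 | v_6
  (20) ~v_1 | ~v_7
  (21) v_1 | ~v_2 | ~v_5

Try v_1 = True:
  (~v_1 | ~v_7) forces v_7 = False.
  (~v_5 | v_7) forces v_5 = False.
  clause (v_5 | v_7) is falsified — backtrack.
So v_1 = False.
  then (v_1 | ~v_6) forces v_6 = False.
  then (v_3 | v_6) forces v_3 = True.
Try v_2 = True:
  (~v_2 | v_5) forces v_5 = True.
  clause (v_1 | ~v_2 | ~v_5) is falsified — backtrack.
So v_2 = False.
  then (v_2 | ~v_4 | v_6) forces v_4 = False.
Set v_5 = True.
  then (~v_5 | v_7) forces v_7 = True.
Set v_8 = False.
All clauses satisfied.

v_1 = False, v_2 = False, v_3 = True, v_4 = False, v_5 = True, v_6 = False, v_7 = True, v_8 = False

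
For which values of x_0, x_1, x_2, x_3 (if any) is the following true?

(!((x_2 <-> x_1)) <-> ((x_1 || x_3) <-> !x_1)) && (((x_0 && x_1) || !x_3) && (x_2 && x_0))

x_0: True, x_1: True, x_2: True, x_3: True

  !((x_2 <-> x_1)) <-> ((x_1 || x_3) <-> !x_1) = True
    !((x_2 <-> x_1)) = False
      x_2 <-> x_1 = True
    (x_1 || x_3) <-> !x_1 = False
      x_1 || x_3 = True
      !x_1 = False
  ((x_0 && x_1) || !x_3) && (x_2 && x_0) = True
    (x_0 && x_1) || !x_3 = True
      x_0 && x_1 = True
      !x_3 = False
    x_2 && x_0 = True
Both conjuncts True, so the formula holds.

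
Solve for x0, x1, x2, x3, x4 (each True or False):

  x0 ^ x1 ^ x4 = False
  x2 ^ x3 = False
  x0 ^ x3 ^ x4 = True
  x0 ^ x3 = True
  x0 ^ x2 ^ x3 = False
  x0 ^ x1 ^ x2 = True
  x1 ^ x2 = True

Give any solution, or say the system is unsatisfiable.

x0=F, x1=F, x2=T, x3=T, x4=F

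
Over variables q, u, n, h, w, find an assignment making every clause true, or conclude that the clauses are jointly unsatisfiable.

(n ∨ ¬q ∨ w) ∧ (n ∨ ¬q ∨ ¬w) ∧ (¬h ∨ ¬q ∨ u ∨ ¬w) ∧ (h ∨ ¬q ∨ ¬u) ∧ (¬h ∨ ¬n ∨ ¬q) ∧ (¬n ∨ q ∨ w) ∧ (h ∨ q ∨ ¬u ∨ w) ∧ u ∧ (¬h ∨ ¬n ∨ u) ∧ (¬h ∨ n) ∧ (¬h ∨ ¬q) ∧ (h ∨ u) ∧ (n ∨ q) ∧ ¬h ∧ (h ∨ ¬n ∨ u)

q=F, u=T, n=T, h=F, w=T

Unit clause (u) forces u = True.
Unit clause (¬h) forces h = False.
In (h ∨ ¬q ∨ ¬u) only ¬q is left, so q = False.
In (h ∨ q ∨ ¬u ∨ w) only w is left, so w = True.
In (n ∨ q) only n is left, so n = True.
All clauses satisfied.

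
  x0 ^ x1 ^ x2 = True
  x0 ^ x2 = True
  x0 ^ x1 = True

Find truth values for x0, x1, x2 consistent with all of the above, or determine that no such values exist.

x0=T, x1=F, x2=F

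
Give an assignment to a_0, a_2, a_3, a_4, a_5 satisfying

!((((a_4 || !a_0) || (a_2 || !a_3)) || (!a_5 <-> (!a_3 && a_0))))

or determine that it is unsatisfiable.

a_0 = True; a_2 = False; a_3 = True; a_4 = False; a_5 = False

  !((((a_4 || !a_0) || (a_2 || !a_3)) || (!a_5 <-> (!a_3 && a_0)))) = True
    ((a_4 || !a_0) || (a_2 || !a_3)) || (!a_5 <-> (!a_3 && a_0)) = False
      (a_4 || !a_0) || (a_2 || !a_3) = False
        a_4 || !a_0 = False
          !a_0 = False
        a_2 || !a_3 = False
          !a_3 = False
      !a_5 <-> (!a_3 && a_0) = False
        !a_5 = True
        !a_3 && a_0 = False
          !a_3 = False
The formula evaluates to True.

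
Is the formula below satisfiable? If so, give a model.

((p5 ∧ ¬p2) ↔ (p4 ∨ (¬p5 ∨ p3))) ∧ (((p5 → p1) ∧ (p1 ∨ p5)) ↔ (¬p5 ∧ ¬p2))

p1 = False, p2 = False, p3 = False, p4 = True, p5 = True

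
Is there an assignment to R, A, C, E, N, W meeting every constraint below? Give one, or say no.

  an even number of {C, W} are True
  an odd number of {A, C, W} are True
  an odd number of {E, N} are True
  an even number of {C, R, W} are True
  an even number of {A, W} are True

R: False; A: True; C: True; E: False; N: True; W: True

{C, W}: 2 true → even ✓
{A, C, W}: 3 true → odd ✓
{E, N}: 1 true → odd ✓
{C, R, W}: 2 true → even ✓
{A, W}: 2 true → even ✓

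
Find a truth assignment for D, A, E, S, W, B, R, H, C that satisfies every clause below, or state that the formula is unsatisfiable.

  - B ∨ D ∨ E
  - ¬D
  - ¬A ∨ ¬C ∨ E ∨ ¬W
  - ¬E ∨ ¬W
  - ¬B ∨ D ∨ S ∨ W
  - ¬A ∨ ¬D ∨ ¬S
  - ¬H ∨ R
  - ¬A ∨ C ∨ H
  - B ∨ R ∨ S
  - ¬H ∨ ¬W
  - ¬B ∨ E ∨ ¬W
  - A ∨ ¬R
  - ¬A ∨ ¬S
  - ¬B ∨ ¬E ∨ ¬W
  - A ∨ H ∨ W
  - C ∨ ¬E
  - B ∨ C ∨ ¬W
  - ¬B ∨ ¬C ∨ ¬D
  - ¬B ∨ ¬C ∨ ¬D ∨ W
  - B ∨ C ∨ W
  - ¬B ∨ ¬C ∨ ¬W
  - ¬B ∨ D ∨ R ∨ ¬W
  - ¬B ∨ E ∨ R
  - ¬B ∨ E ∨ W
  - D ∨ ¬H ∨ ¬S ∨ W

D = False, A = True, E = True, S = False, W = False, B = False, R = True, H = False, C = True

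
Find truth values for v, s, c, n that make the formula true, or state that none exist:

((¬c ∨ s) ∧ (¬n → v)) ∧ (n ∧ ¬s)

v = True, s = False, c = False, n = True

  (¬c ∨ s) ∧ (¬n → v) = True
    ¬c ∨ s = True
      ¬c = True
    ¬n → v = True
      ¬n = False
  n ∧ ¬s = True
    ¬s = True
Both conjuncts True, so the formula holds.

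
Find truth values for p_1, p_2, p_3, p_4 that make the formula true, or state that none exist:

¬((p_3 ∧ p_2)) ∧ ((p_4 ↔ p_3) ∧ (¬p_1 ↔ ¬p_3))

p_1=F, p_2=F, p_3=F, p_4=F

  ¬((p_3 ∧ p_2)) = True
    p_3 ∧ p_2 = False
  (p_4 ↔ p_3) ∧ (¬p_1 ↔ ¬p_3) = True
    p_4 ↔ p_3 = True
    ¬p_1 ↔ ¬p_3 = True
      ¬p_1 = True
      ¬p_3 = True
Both conjuncts True, so the formula holds.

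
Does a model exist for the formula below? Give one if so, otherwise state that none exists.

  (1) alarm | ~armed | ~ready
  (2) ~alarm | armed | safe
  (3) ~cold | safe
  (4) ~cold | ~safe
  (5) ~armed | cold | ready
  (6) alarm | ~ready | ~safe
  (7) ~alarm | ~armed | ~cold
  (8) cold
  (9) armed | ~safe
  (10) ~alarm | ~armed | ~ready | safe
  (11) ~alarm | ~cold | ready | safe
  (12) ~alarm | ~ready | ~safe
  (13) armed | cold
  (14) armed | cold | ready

UNSATISFIABLE

Case cold = True:
  (~cold | safe) forces safe = True.
  Clause (~cold | ~safe) is falsified — contradiction.
Case cold = False:
  Clause (cold) is falsified — contradiction.
Both cases fail, so the formula is unsatisfiable.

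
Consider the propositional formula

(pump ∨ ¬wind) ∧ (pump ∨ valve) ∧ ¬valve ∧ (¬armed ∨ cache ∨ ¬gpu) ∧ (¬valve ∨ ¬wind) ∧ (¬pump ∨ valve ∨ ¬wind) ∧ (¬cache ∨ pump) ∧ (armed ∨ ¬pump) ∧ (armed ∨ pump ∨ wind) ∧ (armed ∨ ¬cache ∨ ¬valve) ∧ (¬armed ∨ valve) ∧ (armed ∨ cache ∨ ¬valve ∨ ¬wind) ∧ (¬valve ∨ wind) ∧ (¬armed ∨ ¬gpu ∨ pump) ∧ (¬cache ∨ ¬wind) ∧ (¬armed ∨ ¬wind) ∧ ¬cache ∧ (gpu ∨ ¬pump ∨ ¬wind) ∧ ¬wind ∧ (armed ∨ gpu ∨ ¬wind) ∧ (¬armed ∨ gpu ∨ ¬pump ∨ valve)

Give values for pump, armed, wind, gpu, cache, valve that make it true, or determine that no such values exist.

UNSATISFIABLE

Case armed = True:
  (¬valve) forces valve = False.
  Clause (¬armed ∨ valve) is falsified — contradiction.
Case armed = False:
  (¬valve) forces valve = False.
  (pump ∨ valve) forces pump = True.
  Clause (armed ∨ ¬pump) is falsified — contradiction.
Both cases fail, so the formula is unsatisfiable.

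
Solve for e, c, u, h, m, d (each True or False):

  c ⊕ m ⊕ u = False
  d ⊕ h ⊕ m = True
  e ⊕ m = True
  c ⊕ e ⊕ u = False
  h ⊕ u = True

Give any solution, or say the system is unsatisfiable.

Adding constraints 1, 3, 4 mod 2: every variable appears an even number of times on the left, so the left side is 0.
But the right sides sum to 1 (mod 2). 0 ≠ 1 — the system is inconsistent.

Unsatisfiable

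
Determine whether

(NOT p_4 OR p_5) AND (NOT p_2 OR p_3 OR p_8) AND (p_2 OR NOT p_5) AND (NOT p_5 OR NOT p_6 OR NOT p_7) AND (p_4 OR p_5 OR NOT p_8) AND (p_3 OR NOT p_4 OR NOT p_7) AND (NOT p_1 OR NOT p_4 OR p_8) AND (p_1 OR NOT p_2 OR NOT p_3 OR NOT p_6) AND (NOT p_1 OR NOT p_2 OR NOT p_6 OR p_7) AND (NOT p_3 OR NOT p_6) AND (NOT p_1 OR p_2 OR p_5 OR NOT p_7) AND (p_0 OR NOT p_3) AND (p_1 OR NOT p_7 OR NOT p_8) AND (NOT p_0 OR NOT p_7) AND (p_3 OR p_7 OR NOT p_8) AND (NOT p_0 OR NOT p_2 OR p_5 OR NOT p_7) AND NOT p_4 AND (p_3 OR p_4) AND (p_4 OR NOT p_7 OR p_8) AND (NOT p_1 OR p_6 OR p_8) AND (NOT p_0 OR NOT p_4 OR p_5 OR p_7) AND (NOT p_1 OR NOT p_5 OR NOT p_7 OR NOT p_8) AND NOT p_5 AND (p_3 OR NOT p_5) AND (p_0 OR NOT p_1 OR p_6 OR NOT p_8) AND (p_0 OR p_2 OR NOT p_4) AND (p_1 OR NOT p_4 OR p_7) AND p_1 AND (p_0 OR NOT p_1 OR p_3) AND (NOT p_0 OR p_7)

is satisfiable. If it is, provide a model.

Case p_0 = True:
  (NOT p_0 OR NOT p_7) forces p_7 = False.
  Clause (NOT p_0 OR p_7) is falsified — contradiction.
Case p_0 = False:
  (p_0 OR NOT p_3) forces p_3 = False.
  (NOT p_4) forces p_4 = False.
  Clause (p_3 OR p_4) is falsified — contradiction.
Both cases fail, so the formula is unsatisfiable.

Unsatisfiable — no assignment works.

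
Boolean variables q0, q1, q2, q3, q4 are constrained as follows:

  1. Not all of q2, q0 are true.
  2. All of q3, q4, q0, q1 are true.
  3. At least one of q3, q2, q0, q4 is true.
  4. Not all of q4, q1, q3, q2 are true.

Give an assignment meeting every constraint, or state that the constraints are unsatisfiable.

q0=T, q1=T, q2=F, q3=T, q4=T

  (1) {q2, q0}: 1/2 true — not all ✓
  (2) {q3, q4, q0, q1}: all 4 true ✓
  (3) {q3, q2, q0, q4}: 3 true — at least one ✓
  (4) {q4, q1, q3, q2}: 3/4 true — not all ✓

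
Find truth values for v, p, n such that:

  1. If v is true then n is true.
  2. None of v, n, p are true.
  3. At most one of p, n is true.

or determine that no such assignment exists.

v: False; p: False; n: False

  (1) v=F ⇒ n: vacuous ✓
  (2) {v, n, p}: 0 true — none ✓
  (3) {p, n}: 0 true — at most one ✓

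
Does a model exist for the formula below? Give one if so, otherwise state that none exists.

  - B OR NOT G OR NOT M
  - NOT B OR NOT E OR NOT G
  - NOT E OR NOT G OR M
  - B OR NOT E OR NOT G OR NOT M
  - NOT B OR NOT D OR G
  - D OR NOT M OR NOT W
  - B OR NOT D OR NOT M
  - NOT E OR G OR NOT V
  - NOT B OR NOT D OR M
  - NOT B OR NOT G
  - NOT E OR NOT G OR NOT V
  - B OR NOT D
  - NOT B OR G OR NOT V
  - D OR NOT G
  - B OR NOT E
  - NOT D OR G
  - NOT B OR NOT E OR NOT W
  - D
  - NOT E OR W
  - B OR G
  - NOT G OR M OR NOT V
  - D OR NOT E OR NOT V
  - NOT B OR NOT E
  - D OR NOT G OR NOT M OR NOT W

Case D = True:
  (B OR NOT D) forces B = True.
  (NOT B OR NOT D OR G) forces G = True.
  Clause (NOT B OR NOT G) is falsified — contradiction.
Case D = False:
  Clause (D) is falsified — contradiction.
Both cases fail, so the formula is unsatisfiable.

The formula is unsatisfiable.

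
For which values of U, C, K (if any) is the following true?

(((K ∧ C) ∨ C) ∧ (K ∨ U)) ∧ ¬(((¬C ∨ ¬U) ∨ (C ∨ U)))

UNSATISFIABLE

The conjunct ¬(((¬C ∨ ¬U) ∨ (C ∨ U))) is unsatisfiable on its own:
  U=F, C=F: evaluates to False.
  U=F, C=T: evaluates to False.
  U=T, C=F: evaluates to False.
  U=T, C=T: evaluates to False.
So the whole conjunction is unsatisfiable.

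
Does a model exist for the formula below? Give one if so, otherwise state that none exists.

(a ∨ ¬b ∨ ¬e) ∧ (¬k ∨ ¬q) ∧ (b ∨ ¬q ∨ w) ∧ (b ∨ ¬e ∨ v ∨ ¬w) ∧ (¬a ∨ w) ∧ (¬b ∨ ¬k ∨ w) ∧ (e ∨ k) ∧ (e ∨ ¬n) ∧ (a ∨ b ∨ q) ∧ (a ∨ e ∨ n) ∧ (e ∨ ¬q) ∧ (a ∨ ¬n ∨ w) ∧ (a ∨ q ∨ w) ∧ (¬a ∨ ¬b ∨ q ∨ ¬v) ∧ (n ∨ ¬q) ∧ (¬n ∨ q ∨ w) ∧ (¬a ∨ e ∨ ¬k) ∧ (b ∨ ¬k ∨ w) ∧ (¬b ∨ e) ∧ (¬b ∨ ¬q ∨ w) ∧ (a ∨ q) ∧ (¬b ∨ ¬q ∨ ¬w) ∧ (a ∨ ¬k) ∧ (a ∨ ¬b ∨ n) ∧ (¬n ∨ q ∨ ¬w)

Set k = False.
  then (e ∨ k) forces e = True.
Set v = True.
Set a = True.
  then (¬a ∨ w) forces w = True.
Try b = True:
  (¬a ∨ ¬b ∨ q ∨ ¬v) forces q = True.
  clause (¬b ∨ ¬q ∨ ¬w) is falsified — backtrack.
So b = False.
Set q = False.
  then (¬n ∨ q ∨ ¬w) forces n = False.
All clauses satisfied.

k=F, v=T, a=T, b=F, e=T, q=F, n=F, w=T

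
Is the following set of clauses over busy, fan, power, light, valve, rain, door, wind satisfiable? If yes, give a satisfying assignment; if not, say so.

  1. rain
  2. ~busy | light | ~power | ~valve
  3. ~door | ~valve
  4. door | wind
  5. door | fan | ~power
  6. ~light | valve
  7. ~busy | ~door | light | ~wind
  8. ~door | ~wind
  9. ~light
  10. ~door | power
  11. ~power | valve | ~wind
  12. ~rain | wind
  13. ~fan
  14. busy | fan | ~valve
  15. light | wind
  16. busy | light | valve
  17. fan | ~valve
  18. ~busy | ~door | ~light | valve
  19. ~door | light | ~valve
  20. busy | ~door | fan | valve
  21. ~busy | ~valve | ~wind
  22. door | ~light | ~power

busy: True, fan: False, power: False, light: False, valve: False, rain: True, door: False, wind: True

Unit clause (rain) forces rain = True.
Unit clause (~light) forces light = False.
In (~rain | wind) only wind is left, so wind = True.
Unit clause (~fan) forces fan = False.
In (fan | ~valve) only ~valve is left, so valve = False.
In (~door | ~wind) only ~door is left, so door = False.
In (~power | valve | ~wind) only ~power is left, so power = False.
In (busy | light | valve) only busy is left, so busy = True.
All clauses satisfied.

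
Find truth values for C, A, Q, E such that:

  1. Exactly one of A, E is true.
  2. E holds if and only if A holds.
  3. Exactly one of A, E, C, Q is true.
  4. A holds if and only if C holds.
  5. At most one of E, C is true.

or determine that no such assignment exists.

No satisfying assignment exists.

Case A = True:
  (1) with A=T forces E = False.
  Constraint (2) is violated (E=F, A=T) — contradiction.
Case A = False:
  (1) with A=F forces E = True.
  Constraint (2) is violated (E=T, A=F) — contradiction.
Both cases fail — unsatisfiable.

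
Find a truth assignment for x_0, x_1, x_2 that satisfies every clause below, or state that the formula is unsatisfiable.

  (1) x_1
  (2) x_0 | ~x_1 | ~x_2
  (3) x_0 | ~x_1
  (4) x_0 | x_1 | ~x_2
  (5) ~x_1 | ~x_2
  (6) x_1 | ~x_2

Unit clause (x_1) forces x_1 = True.
In (x_0 | ~x_1) only x_0 is left, so x_0 = True.
In (~x_1 | ~x_2) only ~x_2 is left, so x_2 = False.
Check each clause:
  (x_1): x_1 holds.
  (x_0 | ~x_1 | ~x_2): x_0 holds.
  (x_0 | ~x_1): x_0 holds.
  (x_0 | x_1 | ~x_2): x_0 holds.
  (~x_1 | ~x_2): ~x_2 holds.
  (x_1 | ~x_2): x_1 holds.
All clauses satisfied.

x_0 = True; x_1 = True; x_2 = False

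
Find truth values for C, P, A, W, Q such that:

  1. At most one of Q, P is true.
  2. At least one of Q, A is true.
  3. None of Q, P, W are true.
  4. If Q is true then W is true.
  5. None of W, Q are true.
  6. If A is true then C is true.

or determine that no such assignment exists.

C=T; P=F; A=T; W=F; Q=F

  (1) {Q, P}: 0 true — at most one ✓
  (2) {Q, A}: 1 true — at least one ✓
  (3) {Q, P, W}: 0 true — none ✓
  (4) Q=F ⇒ W: vacuous ✓
  (5) {W, Q}: 0 true — none ✓
  (6) A=T ⇒ C: T ✓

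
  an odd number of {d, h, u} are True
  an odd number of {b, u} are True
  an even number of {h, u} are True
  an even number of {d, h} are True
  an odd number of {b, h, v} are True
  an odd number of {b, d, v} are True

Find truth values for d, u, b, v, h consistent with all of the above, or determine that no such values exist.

d=T; u=T; b=F; v=F; h=T

{d, h, u}: 3 true → odd ✓
{b, u}: 1 true → odd ✓
{h, u}: 2 true → even ✓
{d, h}: 2 true → even ✓
{b, h, v}: 1 true → odd ✓
{b, d, v}: 1 true → odd ✓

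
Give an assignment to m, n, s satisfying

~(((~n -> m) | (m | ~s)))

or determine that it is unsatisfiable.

m=F, n=F, s=T

  ~(((~n -> m) | (m | ~s))) = True
    (~n -> m) | (m | ~s) = False
      ~n -> m = False
        ~n = True
      m | ~s = False
        ~s = False
The formula evaluates to True.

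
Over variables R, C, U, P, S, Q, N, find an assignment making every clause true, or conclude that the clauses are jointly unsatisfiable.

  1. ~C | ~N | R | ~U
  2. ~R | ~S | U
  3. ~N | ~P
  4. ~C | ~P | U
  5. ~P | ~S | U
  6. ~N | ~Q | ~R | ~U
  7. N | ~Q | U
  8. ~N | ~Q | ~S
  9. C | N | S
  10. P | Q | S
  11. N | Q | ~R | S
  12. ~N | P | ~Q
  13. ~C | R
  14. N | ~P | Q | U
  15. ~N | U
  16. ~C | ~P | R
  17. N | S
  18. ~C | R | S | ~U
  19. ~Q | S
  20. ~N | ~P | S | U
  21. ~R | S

Set R = True.
  then (~R | S) forces S = True.
  then (~R | ~S | U) forces U = True.
Set C = False.
Set P = True.
  then (~N | ~P) forces N = False.
Set Q = True.
All clauses satisfied.

R=T; C=F; U=T; P=T; S=T; Q=T; N=F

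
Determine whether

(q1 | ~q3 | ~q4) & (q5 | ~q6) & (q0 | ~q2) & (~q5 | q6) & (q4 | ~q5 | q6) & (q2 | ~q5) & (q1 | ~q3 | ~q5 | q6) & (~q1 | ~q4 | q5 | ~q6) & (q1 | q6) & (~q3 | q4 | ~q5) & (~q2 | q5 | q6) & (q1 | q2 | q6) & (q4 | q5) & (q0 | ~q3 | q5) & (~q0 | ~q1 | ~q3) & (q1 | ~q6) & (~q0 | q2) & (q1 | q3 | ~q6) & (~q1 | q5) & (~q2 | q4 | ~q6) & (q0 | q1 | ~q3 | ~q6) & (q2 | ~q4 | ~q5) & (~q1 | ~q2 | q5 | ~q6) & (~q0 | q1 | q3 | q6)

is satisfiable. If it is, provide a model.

q0: True, q1: True, q2: True, q3: False, q4: True, q5: True, q6: True

Try q0 = False:
  (q0 | ~q2) forces q2 = False.
  (q2 | ~q5) forces q5 = False.
  (q5 | ~q6) forces q6 = False.
  (q1 | q6) forces q1 = True.
  clause (~q1 | q5) is falsified — backtrack.
So q0 = True.
  then (~q0 | q2) forces q2 = True.
Try q1 = False:
  (q1 | q6) forces q6 = True.
  clause (q1 | ~q6) is falsified — backtrack.
So q1 = True.
  then (~q0 | ~q1 | ~q3) forces q3 = False.
  then (~q1 | q5) forces q5 = True.
  then (~q5 | q6) forces q6 = True.
  then (~q2 | q4 | ~q6) forces q4 = True.
All clauses satisfied.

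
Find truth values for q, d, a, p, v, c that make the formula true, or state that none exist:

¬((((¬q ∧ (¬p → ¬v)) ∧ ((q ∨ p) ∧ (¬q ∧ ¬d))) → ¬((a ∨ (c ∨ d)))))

q = False; d = False; a = True; p = True; v = False; c = True

  ¬((((¬q ∧ (¬p → ¬v)) ∧ ((q ∨ p) ∧ (¬q ∧ ¬d))) → ¬((a ∨ (c ∨ d))))) = True
    ((¬q ∧ (¬p → ¬v)) ∧ ((q ∨ p) ∧ (¬q ∧ ¬d))) → ¬((a ∨ (c ∨ d))) = False
      (¬q ∧ (¬p → ¬v)) ∧ ((q ∨ p) ∧ (¬q ∧ ¬d)) = True
        ¬q ∧ (¬p → ¬v) = True
          ¬q = True
          ¬p → ¬v = True
            ¬p = False
            ¬v = True
        (q ∨ p) ∧ (¬q ∧ ¬d) = True
          q ∨ p = True
          ¬q ∧ ¬d = True
            ¬q = True
            ¬d = True
      ¬((a ∨ (c ∨ d))) = False
        a ∨ (c ∨ d) = True
          c ∨ d = True
The formula evaluates to True.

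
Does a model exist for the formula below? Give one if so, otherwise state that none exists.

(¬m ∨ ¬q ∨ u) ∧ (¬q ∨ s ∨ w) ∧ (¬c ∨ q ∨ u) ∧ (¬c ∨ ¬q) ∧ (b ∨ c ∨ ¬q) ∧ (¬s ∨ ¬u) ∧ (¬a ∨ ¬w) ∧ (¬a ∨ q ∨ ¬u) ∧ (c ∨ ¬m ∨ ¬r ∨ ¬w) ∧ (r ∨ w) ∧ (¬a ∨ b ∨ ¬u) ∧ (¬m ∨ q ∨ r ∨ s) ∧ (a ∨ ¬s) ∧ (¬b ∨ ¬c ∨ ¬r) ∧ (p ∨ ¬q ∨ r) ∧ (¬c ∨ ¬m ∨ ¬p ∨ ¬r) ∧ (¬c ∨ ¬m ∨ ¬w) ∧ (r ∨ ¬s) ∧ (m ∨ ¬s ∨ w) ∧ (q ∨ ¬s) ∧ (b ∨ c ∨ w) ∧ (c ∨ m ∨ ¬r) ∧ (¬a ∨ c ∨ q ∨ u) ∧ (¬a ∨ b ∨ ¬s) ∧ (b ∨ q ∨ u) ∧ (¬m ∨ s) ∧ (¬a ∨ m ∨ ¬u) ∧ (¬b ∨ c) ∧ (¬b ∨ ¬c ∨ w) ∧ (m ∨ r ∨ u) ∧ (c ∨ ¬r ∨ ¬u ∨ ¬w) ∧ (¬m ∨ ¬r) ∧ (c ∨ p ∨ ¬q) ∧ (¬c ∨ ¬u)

Try m = True:
  (¬m ∨ s) forces s = True.
  (¬s ∨ ¬u) forces u = False.
  (¬m ∨ ¬q ∨ u) forces q = False.
  clause (q ∨ ¬s) is falsified — backtrack.
So m = False.
Set s = False.
Set c = False.
  then (c ∨ m ∨ ¬r) forces r = False.
  then (¬b ∨ c) forces b = False.
  then (m ∨ r ∨ u) forces u = True.
  then (b ∨ c ∨ ¬q) forces q = False.
  then (¬a ∨ q ∨ ¬u) forces a = False.
  then (r ∨ w) forces w = True.
Set p = True.
All clauses satisfied.

m = False, s = False, c = False, b = False, q = False, p = True, a = False, r = False, w = True, u = True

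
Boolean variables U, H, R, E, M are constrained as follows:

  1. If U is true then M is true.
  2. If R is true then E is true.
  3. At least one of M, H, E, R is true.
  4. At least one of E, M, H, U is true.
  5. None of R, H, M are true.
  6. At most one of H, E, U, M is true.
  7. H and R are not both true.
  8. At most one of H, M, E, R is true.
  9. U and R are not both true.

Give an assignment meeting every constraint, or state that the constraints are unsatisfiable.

U = False, H = False, R = False, E = True, M = False

  (1) U=F ⇒ M: vacuous ✓
  (2) R=F ⇒ E: vacuous ✓
  (3) {M, H, E, R}: 1 true — at least one ✓
  (4) {E, M, H, U}: 1 true — at least one ✓
  (5) {R, H, M}: 0 true — none ✓
  (6) {H, E, U, M}: 1 true — at most one ✓
  (7) H=F, R=F — not both ✓
  (8) {H, M, E, R}: 1 true — at most one ✓
  (9) U=F, R=F — not both ✓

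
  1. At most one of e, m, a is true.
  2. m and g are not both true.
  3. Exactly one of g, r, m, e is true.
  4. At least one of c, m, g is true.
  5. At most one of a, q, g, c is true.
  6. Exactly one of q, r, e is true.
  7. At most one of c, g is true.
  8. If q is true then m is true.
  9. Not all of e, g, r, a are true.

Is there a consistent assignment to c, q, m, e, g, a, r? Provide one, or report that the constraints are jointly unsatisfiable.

c: False; q: True; m: True; e: False; g: False; a: False; r: False

  (1) {e, m, a}: 1 true — at most one ✓
  (2) m=T, g=F — not both ✓
  (3) {g, r, m, e}: 1 true — exactly one ✓
  (4) {c, m, g}: 1 true — at least one ✓
  (5) {a, q, g, c}: 1 true — at most one ✓
  (6) {q, r, e}: 1 true — exactly one ✓
  (7) {c, g}: 0 true — at most one ✓
  (8) q=T ⇒ m: T ✓
  (9) {e, g, r, a}: 0/4 true — not all ✓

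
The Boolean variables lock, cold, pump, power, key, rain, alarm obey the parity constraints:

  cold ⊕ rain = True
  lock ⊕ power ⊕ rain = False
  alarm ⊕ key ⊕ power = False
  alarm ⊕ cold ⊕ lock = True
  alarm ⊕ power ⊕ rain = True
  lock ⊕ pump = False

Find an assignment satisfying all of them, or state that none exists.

lock = True, cold = False, pump = True, power = False, key = False, rain = True, alarm = False

cold ⊕ rain = F ⊕ T = True ✓
lock ⊕ power ⊕ rain = T ⊕ F ⊕ T = False ✓
alarm ⊕ key ⊕ power = F ⊕ F ⊕ F = False ✓
alarm ⊕ cold ⊕ lock = F ⊕ F ⊕ T = True ✓
alarm ⊕ power ⊕ rain = F ⊕ F ⊕ T = True ✓
lock ⊕ pump = T ⊕ T = False ✓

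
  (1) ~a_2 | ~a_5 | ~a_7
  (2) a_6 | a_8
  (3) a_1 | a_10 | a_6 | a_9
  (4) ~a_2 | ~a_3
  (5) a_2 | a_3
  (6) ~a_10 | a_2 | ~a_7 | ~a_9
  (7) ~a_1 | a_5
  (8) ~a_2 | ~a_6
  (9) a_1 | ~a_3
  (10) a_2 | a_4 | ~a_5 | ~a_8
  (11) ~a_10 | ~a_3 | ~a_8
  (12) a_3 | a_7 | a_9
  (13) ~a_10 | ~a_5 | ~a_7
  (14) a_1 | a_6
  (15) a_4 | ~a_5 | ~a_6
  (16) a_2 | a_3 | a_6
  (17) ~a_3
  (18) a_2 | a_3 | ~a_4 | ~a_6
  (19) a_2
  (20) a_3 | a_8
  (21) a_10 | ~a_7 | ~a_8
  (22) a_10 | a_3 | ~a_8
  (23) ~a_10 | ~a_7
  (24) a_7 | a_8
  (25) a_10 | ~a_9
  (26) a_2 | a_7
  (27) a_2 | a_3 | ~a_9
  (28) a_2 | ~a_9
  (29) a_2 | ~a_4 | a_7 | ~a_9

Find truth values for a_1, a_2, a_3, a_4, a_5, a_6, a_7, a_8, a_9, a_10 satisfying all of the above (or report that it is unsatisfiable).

Unit clause (~a_3) forces a_3 = False.
Unit clause (a_2) forces a_2 = True.
In (a_3 | a_8) only a_8 is left, so a_8 = True.
In (a_10 | a_3 | ~a_8) only a_10 is left, so a_10 = True.
In (~a_10 | ~a_7) only ~a_7 is left, so a_7 = False.
In (~a_2 | ~a_6) only ~a_6 is left, so a_6 = False.
In (a_3 | a_7 | a_9) only a_9 is left, so a_9 = True.
In (a_1 | a_6) only a_1 is left, so a_1 = True.
In (~a_1 | a_5) only a_5 is left, so a_5 = True.
Set a_4 = True.
All clauses satisfied.

a_1: True, a_2: True, a_3: False, a_4: True, a_5: True, a_6: False, a_7: False, a_8: True, a_9: True, a_10: True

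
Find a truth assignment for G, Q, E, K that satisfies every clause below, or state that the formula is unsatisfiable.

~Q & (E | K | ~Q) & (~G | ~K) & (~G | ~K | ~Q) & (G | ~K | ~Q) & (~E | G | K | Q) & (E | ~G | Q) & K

Unit clause (~Q) forces Q = False.
Unit clause (K) forces K = True.
In (~G | ~K) only ~G is left, so G = False.
Set E = False.
Check each clause:
  (~Q): ~Q holds.
  (E | K | ~Q): K holds.
  (~G | ~K): ~G holds.
  (~G | ~K | ~Q): ~G holds.
  (G | ~K | ~Q): ~Q holds.
  (~E | G | K | Q): ~E holds.
  (E | ~G | Q): ~G holds.
  (K): K holds.
All clauses satisfied.

G: False; Q: False; E: False; K: True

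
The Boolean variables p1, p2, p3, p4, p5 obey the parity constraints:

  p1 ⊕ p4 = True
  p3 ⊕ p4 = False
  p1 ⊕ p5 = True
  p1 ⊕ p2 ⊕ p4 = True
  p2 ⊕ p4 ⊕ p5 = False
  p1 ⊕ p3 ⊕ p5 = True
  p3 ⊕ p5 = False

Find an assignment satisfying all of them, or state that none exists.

p1=T; p2=F; p3=F; p4=F; p5=F

p1 ⊕ p4 = T ⊕ F = True ✓
p3 ⊕ p4 = F ⊕ F = False ✓
p1 ⊕ p5 = T ⊕ F = True ✓
p1 ⊕ p2 ⊕ p4 = T ⊕ F ⊕ F = True ✓
p2 ⊕ p4 ⊕ p5 = F ⊕ F ⊕ F = False ✓
p1 ⊕ p3 ⊕ p5 = T ⊕ F ⊕ F = True ✓
p3 ⊕ p5 = F ⊕ F = False ✓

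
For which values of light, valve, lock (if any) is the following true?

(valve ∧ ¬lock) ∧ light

light = True, valve = True, lock = False

  valve ∧ ¬lock = True
    ¬lock = True
Both conjuncts True, so the formula holds.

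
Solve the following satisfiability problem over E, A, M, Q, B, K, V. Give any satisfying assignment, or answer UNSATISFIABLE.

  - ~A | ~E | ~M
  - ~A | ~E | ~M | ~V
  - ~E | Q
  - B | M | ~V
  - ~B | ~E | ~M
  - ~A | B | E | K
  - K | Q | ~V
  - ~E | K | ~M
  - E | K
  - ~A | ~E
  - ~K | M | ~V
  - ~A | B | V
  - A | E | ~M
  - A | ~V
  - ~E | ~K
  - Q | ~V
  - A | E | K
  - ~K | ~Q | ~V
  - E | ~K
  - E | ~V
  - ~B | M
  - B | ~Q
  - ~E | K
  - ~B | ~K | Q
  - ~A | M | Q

Unsatisfiable — no assignment works.

Case K = True:
  (~E | ~K) forces E = False.
  Clause (E | ~K) is falsified — contradiction.
Case K = False:
  (E | K) forces E = True.
  Clause (~E | K) is falsified — contradiction.
Both cases fail, so the formula is unsatisfiable.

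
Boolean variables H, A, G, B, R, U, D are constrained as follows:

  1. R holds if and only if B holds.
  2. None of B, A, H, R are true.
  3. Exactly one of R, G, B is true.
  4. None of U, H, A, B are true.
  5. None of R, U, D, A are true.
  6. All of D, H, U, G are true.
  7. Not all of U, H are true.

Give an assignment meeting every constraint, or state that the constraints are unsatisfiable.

Unsatisfiable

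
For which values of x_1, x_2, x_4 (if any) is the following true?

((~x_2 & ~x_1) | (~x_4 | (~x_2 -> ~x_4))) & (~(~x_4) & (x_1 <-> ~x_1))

The conjunct x_1 <-> ~x_1 is unsatisfiable on its own:
  x_1=F: evaluates to False.
  x_1=T: evaluates to False.
So the whole conjunction is unsatisfiable.

The formula is unsatisfiable.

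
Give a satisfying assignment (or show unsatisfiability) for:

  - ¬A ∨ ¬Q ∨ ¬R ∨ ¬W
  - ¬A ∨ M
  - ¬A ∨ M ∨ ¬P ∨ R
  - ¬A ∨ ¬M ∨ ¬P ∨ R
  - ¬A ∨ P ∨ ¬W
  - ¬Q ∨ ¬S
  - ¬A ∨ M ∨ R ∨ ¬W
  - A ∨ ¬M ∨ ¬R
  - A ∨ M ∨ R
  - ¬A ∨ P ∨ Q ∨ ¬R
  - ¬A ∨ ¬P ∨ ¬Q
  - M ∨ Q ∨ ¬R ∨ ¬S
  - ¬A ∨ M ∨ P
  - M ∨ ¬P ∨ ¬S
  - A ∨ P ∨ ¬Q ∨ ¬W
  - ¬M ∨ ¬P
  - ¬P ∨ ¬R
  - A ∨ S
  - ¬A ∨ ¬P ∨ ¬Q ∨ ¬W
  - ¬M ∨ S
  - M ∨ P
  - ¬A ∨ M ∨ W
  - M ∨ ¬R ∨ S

R: False; A: True; P: False; M: True; W: False; S: True; Q: False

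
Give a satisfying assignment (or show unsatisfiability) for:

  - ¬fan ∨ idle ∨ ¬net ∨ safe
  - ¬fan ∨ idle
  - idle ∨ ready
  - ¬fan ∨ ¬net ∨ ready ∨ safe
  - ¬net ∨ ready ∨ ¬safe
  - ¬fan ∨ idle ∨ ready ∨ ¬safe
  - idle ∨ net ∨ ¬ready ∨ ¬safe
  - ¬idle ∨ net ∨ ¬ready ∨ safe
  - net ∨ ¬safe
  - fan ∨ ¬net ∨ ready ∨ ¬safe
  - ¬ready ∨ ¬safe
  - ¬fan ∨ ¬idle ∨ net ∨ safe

Set fan = True.
  then (¬fan ∨ idle) forces idle = True.
Set ready = True.
  then (¬ready ∨ ¬safe) forces safe = False.
  then (¬fan ∨ ¬idle ∨ net ∨ safe) forces net = True.
All clauses satisfied.

fan = True, ready = True, net = True, safe = False, idle = True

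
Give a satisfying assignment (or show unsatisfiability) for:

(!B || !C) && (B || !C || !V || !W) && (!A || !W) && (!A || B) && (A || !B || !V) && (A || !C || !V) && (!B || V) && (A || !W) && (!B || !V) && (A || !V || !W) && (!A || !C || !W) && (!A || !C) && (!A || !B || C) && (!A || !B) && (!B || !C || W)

Try A = True:
  (!A || !W) forces W = False.
  (!A || B) forces B = True.
  clause (!A || !B) is falsified — backtrack.
So A = False.
  then (A || !W) forces W = False.
Set B = False.
Set C = False.
Set V = False.
All clauses satisfied.

A = False, B = False, C = False, V = False, W = False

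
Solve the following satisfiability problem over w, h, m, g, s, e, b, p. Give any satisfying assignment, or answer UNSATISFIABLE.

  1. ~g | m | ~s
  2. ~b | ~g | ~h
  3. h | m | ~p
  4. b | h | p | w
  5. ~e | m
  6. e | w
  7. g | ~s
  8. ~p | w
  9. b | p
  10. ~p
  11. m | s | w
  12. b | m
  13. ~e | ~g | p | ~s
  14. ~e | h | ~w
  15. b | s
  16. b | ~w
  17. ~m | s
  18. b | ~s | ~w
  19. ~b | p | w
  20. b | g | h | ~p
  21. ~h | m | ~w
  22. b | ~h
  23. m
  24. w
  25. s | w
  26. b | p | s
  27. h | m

w = True; h = False; m = True; g = True; s = True; e = False; b = True; p = False

Unit clause (~p) forces p = False.
Unit clause (m) forces m = True.
Unit clause (w) forces w = True.
In (b | p) only b is left, so b = True.
In (~m | s) only s is left, so s = True.
In (g | ~s) only g is left, so g = True.
In (~e | ~g | p | ~s) only ~e is left, so e = False.
In (~b | ~g | ~h) only ~h is left, so h = False.
All clauses satisfied.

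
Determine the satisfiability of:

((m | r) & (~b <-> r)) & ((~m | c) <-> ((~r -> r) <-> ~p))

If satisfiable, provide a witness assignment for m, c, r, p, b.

m: True; c: True; r: False; p: True; b: True

  (m | r) & (~b <-> r) = True
    m | r = True
    ~b <-> r = True
      ~b = False
  (~m | c) <-> ((~r -> r) <-> ~p) = True
    ~m | c = True
      ~m = False
    (~r -> r) <-> ~p = True
      ~r -> r = False
        ~r = True
      ~p = False
Both conjuncts True, so the formula holds.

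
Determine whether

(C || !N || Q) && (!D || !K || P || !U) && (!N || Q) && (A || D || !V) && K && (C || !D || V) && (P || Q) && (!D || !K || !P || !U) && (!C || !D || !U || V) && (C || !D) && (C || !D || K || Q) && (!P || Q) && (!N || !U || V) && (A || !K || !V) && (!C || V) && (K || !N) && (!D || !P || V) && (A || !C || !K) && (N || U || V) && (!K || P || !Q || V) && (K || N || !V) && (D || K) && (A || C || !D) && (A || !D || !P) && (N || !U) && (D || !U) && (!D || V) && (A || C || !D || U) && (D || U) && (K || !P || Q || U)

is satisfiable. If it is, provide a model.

N = False, K = True, A = True, V = True, C = True, P = False, U = False, Q = True, D = True

Unit clause (K) forces K = True.
Set N = False.
  then (N || !U) forces U = False.
  then (D || U) forces D = True.
  then (C || !D) forces C = True.
  then (!C || V) forces V = True.
  then (A || !C || !K) forces A = True.
Set P = False.
  then (P || Q) forces Q = True.
All clauses satisfied.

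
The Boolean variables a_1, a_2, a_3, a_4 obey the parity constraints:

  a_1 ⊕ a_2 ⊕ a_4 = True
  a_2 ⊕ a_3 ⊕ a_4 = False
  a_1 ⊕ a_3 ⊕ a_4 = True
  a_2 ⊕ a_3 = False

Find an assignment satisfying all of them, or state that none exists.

a_1 = True, a_2 = False, a_3 = False, a_4 = False

a_1 ⊕ a_2 ⊕ a_4 = T ⊕ F ⊕ F = True ✓
a_2 ⊕ a_3 ⊕ a_4 = F ⊕ F ⊕ F = False ✓
a_1 ⊕ a_3 ⊕ a_4 = T ⊕ F ⊕ F = True ✓
a_2 ⊕ a_3 = F ⊕ F = False ✓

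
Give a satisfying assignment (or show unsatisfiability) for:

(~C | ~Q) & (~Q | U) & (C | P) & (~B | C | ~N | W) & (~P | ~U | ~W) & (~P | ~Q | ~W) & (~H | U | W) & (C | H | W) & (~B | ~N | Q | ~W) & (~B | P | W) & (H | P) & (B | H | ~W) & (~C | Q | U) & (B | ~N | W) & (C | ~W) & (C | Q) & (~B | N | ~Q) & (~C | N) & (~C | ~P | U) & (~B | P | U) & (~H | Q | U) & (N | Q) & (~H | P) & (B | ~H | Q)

Set W = False.
Set B = True.
  then (~B | P | W) forces P = True.
Try U = False:
  (~Q | U) forces Q = False.
  (~H | U | W) forces H = False.
  (C | H | W) forces C = True.
  clause (~C | Q | U) is falsified — backtrack.
So U = True.
Try C = False:
  (~B | C | ~N | W) forces N = False.
  (C | H | W) forces H = True.
  (C | Q) forces Q = True.
  clause (~B | N | ~Q) is falsified — backtrack.
So C = True.
  then (~C | ~Q) forces Q = False.
  then (~C | N) forces N = True.
Set H = True.
All clauses satisfied.

W = False; B = True; U = True; C = True; H = True; P = True; N = True; Q = False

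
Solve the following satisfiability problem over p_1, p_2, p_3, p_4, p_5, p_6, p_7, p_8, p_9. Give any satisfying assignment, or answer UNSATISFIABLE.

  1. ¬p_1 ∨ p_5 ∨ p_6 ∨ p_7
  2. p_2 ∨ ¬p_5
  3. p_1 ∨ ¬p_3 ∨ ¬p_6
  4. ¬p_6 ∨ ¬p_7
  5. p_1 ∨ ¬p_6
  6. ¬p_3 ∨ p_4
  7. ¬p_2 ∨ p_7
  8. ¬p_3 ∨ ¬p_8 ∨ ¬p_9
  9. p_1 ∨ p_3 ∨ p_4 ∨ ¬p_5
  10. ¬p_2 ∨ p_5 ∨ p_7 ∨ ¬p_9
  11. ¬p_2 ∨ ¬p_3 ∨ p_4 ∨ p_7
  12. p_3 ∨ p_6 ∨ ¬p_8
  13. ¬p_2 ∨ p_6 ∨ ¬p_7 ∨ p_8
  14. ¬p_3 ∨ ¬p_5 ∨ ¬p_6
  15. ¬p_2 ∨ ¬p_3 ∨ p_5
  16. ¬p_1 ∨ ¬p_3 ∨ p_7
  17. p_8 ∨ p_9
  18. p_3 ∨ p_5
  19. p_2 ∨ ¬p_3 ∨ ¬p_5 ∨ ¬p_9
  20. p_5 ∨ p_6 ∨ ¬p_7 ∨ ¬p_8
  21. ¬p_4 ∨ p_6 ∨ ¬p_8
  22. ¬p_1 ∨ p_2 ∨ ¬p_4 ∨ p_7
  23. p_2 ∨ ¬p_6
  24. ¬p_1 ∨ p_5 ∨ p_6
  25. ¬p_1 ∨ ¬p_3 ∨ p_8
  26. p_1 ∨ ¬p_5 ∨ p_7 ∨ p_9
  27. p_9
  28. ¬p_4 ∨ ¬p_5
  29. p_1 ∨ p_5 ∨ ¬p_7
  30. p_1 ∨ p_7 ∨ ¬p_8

p_1 = False, p_2 = False, p_3 = True, p_4 = True, p_5 = False, p_6 = False, p_7 = False, p_8 = False, p_9 = True

Unit clause (p_9) forces p_9 = True.
Set p_1 = False.
  then (p_1 ∨ ¬p_6) forces p_6 = False.
Try p_2 = True:
  (¬p_2 ∨ p_7) forces p_7 = True.
  (¬p_2 ∨ p_6 ∨ ¬p_7 ∨ p_8) forces p_8 = True.
  (¬p_3 ∨ ¬p_8 ∨ ¬p_9) forces p_3 = False.
  clause (p_3 ∨ p_6 ∨ ¬p_8) is falsified — backtrack.
So p_2 = False.
  then (p_2 ∨ ¬p_5) forces p_5 = False.
  then (p_3 ∨ p_5) forces p_3 = True.
  then (p_1 ∨ p_5 ∨ ¬p_7) forces p_7 = False.
  then (p_1 ∨ p_7 ∨ ¬p_8) forces p_8 = False.
  then (¬p_3 ∨ p_4) forces p_4 = True.
All clauses satisfied.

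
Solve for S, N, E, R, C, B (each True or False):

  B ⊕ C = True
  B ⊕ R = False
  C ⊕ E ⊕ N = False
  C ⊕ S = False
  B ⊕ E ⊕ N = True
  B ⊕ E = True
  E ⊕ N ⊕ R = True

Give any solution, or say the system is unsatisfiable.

S: False, N: False, E: False, R: True, C: False, B: True

B ⊕ C = T ⊕ F = True ✓
B ⊕ R = T ⊕ T = False ✓
C ⊕ E ⊕ N = F ⊕ F ⊕ F = False ✓
C ⊕ S = F ⊕ F = False ✓
B ⊕ E ⊕ N = T ⊕ F ⊕ F = True ✓
B ⊕ E = T ⊕ F = True ✓
E ⊕ N ⊕ R = F ⊕ F ⊕ T = True ✓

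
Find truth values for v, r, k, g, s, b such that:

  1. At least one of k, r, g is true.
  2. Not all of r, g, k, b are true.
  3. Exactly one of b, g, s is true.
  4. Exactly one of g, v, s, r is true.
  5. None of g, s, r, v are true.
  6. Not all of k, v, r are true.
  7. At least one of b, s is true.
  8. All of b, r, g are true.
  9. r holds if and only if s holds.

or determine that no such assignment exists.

Case r = True:
  Constraint (5) is violated (r=T) — contradiction.
Case r = False:
  Constraint (8) is violated (r=F) — contradiction.
Both cases fail — unsatisfiable.

The formula is unsatisfiable.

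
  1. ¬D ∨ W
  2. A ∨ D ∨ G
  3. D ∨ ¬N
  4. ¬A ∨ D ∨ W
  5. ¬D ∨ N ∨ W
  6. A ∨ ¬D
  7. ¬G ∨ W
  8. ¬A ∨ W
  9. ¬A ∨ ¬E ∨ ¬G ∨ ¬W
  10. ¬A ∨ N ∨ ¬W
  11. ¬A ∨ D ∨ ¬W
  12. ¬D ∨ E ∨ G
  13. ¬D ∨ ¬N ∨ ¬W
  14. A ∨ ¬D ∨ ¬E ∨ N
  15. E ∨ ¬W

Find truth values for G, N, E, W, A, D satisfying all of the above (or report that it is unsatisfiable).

G = True, N = False, E = True, W = True, A = False, D = False

Set G = True.
  then (¬G ∨ W) forces W = True.
  then (E ∨ ¬W) forces E = True.
  then (¬A ∨ ¬E ∨ ¬G ∨ ¬W) forces A = False.
  then (A ∨ ¬D) forces D = False.
  then (D ∨ ¬N) forces N = False.
All clauses satisfied.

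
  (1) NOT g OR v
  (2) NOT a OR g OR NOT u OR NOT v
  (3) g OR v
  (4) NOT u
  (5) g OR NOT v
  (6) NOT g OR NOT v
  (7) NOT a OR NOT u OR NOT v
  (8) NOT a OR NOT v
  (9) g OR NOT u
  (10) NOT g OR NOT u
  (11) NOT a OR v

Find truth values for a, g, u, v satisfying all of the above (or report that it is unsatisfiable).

Case g = True:
  (NOT g OR v) forces v = True.
  Clause (NOT g OR NOT v) is falsified — contradiction.
Case g = False:
  (g OR v) forces v = True.
  Clause (g OR NOT v) is falsified — contradiction.
Both cases fail, so the formula is unsatisfiable.

Unsatisfiable — no assignment works.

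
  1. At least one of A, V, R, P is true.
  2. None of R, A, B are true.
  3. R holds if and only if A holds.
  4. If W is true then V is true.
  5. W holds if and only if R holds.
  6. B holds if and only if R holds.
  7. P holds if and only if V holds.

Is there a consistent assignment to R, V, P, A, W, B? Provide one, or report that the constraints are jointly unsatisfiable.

R = False, V = True, P = True, A = False, W = False, B = False

  (1) {A, V, R, P}: 2 true — at least one ✓
  (2) {R, A, B}: 0 true — none ✓
  (3) R=F, A=F — same ✓
  (4) W=F ⇒ V: vacuous ✓
  (5) W=F, R=F — same ✓
  (6) B=F, R=F — same ✓
  (7) P=T, V=T — same ✓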